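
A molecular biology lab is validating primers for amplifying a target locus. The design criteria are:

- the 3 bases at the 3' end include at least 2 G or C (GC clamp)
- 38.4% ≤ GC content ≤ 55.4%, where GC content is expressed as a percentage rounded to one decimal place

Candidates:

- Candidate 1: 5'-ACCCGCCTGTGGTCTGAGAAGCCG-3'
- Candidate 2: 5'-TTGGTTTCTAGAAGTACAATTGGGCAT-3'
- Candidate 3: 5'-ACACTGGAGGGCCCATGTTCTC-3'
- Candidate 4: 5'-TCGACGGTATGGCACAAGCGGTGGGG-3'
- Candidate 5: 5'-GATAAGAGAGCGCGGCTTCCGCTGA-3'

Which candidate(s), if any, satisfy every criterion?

Candidate 1 (24 nt, A=4 T=4 G=8 C=8): 3' end CCG has 3 G/C ✓; GC 16/24 = 66.7%, outside 38.4–55.4% ✗ — fails.
Candidate 2 (27 nt, A=7 T=10 G=7 C=3): 3' end CAT has 1 G/C, need ≥2 ✗; GC 10/27 = 37.0%, outside 38.4–55.4% ✗ — fails.
Candidate 3 (22 nt, A=4 T=5 G=6 C=7): 3' end CTC has 2 G/C ✓; GC 13/22 = 59.1%, outside 38.4–55.4% ✗ — fails.
Candidate 4 (26 nt, A=5 T=4 G=12 C=5): 3' end GGG has 3 G/C ✓; GC 17/26 = 65.4%, outside 38.4–55.4% ✗ — fails.
Candidate 5 (25 nt, A=6 T=4 G=9 C=6): 3' end TGA has 1 G/C, need ≥2 ✗; GC 15/25 = 60.0%, outside 38.4–55.4% ✗ — fails.

None of the candidates satisfy all criteria.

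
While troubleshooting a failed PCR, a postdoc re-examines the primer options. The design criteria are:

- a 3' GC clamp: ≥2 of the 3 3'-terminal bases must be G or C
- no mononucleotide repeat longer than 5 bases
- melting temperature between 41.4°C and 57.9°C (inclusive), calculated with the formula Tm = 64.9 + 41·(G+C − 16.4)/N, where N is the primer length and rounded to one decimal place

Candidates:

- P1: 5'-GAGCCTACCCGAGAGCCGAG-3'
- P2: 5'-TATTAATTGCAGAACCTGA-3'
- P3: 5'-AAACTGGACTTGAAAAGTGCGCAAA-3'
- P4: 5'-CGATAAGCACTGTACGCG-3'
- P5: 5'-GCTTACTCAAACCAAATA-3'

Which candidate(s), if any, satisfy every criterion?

P1 (20 nt, A=5 T=1 G=7 C=7): 3' end GAG has 2 G/C ✓; longest run = 3 ✓; Tm = 64.9 + 41·(14 − 16.4)/20 = 60.0°C, outside 41.4–57.9°C ✗ — fails.
P2 (19 nt, A=7 T=6 G=3 C=3): 3' end TGA has 1 G/C, need ≥2 ✗; longest run = 2 ✓; Tm = 64.9 + 41·(6 − 16.4)/19 = 42.5°C ✓ — fails.
P3 (25 nt, A=11 T=4 G=6 C=4): 3' end AAA has 0 G/C, need ≥2 ✗; longest run = 4 ✓; Tm = 64.9 + 41·(10 − 16.4)/25 = 54.4°C ✓ — fails.
P4 (18 nt, A=5 T=3 G=5 C=5): 3' end GCG has 3 G/C ✓; longest run = 2 ✓; Tm = 64.9 + 41·(10 − 16.4)/18 = 50.3°C ✓ — passes.
P5 (18 nt, A=8 T=4 G=1 C=5): 3' end ATA has 0 G/C, need ≥2 ✗; longest run = 3 ✓; Tm = 64.9 + 41·(6 − 16.4)/18 = 41.2°C, outside 41.4–57.9°C ✗ — fails.

P4 only.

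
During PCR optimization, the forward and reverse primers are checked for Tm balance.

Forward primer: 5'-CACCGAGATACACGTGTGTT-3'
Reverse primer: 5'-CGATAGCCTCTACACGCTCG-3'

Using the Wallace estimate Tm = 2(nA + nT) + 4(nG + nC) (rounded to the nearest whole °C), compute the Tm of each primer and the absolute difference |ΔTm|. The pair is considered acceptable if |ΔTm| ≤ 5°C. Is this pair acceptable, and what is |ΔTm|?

|ΔTm| = 4°C; the pair is acceptable.

Forward: A=5 T=5 G=5 C=5 → Tm = 2·10 + 4·10 = 60°C.
Reverse: A=4 T=4 G=4 C=8 → Tm = 2·8 + 4·12 = 64°C.
|ΔTm| = |60 − 64| = 4°C, ≤ 5°C.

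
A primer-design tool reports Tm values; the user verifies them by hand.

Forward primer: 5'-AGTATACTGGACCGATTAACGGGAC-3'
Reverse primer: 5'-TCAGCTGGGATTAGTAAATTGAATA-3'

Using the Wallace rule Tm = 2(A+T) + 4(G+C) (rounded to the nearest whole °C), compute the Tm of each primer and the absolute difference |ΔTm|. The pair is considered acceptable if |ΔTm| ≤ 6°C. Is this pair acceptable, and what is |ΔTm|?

Forward: A=8 T=5 G=7 C=5 → Tm = 2·13 + 4·12 = 74°C.
Reverse: A=9 T=8 G=6 C=2 → Tm = 2·17 + 4·8 = 66°C.
|ΔTm| = |74 − 66| = 8°C, > 6°C.

|ΔTm| = 8°C; the pair is not acceptable.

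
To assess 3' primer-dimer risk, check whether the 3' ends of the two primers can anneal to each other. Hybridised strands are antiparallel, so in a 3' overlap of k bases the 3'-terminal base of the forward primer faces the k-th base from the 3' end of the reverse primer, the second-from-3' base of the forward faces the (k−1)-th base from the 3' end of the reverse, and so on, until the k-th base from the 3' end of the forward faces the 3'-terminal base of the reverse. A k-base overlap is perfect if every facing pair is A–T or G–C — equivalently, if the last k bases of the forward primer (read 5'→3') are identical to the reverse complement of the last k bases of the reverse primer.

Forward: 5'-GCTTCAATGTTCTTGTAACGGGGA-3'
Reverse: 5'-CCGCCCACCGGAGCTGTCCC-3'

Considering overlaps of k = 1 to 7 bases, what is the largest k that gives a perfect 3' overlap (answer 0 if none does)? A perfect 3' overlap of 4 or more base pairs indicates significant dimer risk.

Last 7 bases (5'→3') — forward …ACGGGGA, reverse …CTGTCCC.
Reverse complement of the reverse primer's last 7 bases: GGGACAG; its first k bases are the reverse complement of the reverse primer's last k bases, so a perfect k-base overlap needs the forward primer's last k bases to equal them.
Comparing (forward last k vs required): k=1: A vs G ✗; k=2: GA vs GG ✗; k=3: GGA vs GGG ✗; k=4: GGGA vs GGGA ✓; k=5: GGGGA vs GGGAC ✗; k=6: CGGGGA vs GGGACA ✗; k=7: ACGGGGA vs GGGACAG ✗.
Only k = 4 is perfect, so the longest perfect 3' overlap is 4.

Longest perfect overlap: 4 complementary base pairs; significant dimer risk (threshold 4).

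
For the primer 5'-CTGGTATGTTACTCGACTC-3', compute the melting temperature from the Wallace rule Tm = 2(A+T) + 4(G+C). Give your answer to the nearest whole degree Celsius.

Base counts: A=3, T=7, G=4, C=5 (length 19).
Tm = 2·(3+7) + 4·(4+5) = 2·10 + 4·9 = 20 + 36 = 56°C.

56°C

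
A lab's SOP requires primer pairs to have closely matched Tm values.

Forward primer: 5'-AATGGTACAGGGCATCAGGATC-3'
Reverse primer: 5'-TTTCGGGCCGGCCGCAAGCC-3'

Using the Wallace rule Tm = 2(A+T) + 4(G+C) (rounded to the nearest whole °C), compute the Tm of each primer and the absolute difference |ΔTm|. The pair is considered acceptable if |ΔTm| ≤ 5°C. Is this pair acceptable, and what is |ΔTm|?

Forward: A=7 T=4 G=7 C=4 → Tm = 2·11 + 4·11 = 66°C.
Reverse: A=2 T=3 G=7 C=8 → Tm = 2·5 + 4·15 = 70°C.
|ΔTm| = |66 − 70| = 4°C, ≤ 5°C.

|ΔTm| = 4°C; the pair is acceptable.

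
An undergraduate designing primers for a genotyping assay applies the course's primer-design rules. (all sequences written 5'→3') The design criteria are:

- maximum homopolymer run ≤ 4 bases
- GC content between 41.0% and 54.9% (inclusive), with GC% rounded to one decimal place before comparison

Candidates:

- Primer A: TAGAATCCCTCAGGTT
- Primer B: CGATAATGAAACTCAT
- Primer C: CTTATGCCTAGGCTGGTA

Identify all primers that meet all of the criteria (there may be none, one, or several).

Primer A (16 nt, A=4 T=5 G=3 C=4): longest run = 3 ✓; GC 7/16 = 43.8% ✓ — passes.
Primer B (16 nt, A=7 T=4 G=2 C=3): longest run = 3 ✓; GC 5/16 = 31.3%, outside 41.0–54.9% ✗ — fails.
Primer C (18 nt, A=3 T=6 G=5 C=4): longest run = 2 ✓; GC 9/18 = 50.0% ✓ — passes.

Primer A and Primer C.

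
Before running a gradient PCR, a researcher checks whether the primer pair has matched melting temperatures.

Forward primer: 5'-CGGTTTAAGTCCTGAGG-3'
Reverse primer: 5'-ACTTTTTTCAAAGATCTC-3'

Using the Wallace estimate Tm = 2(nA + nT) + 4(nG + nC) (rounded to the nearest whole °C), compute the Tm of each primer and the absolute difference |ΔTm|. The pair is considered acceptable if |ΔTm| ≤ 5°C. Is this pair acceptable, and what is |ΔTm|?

|ΔTm| = 6°C; the pair is not acceptable.

Forward: A=3 T=5 G=6 C=3 → Tm = 2·8 + 4·9 = 52°C.
Reverse: A=5 T=8 G=1 C=4 → Tm = 2·13 + 4·5 = 46°C.
|ΔTm| = |52 − 46| = 6°C, > 5°C.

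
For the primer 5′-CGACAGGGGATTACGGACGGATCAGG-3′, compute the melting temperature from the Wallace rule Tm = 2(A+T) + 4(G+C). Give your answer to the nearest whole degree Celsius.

84°C

Base counts: A=7, T=3, G=11, C=5 (length 26).
Tm = 2·(7+3) + 4·(11+5) = 2·10 + 4·16 = 20 + 64 = 84°C.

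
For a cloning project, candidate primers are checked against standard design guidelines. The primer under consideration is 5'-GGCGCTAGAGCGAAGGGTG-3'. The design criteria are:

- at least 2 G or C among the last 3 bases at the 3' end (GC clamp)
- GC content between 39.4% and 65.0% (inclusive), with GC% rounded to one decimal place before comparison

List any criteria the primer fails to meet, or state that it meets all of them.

Fails: GC content.

Base counts: A=4, T=2, G=10, C=3 (length 19).
GC clamp: 3' end GTG has 2 G/C ✓
GC content: GC 13/19 = 68.4%, outside 39.4–65.0% ✗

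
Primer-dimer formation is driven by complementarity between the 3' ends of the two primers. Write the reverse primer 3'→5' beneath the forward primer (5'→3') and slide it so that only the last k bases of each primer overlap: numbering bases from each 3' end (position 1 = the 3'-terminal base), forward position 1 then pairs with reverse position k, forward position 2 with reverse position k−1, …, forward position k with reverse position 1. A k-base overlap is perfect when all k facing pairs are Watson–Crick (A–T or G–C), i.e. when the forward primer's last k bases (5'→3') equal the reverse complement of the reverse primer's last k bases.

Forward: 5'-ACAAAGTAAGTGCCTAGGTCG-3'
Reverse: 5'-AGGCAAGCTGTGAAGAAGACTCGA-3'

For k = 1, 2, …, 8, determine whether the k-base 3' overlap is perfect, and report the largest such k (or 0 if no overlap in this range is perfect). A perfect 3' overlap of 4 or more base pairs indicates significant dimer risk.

Last 8 bases (5'→3') — forward …CTAGGTCG, reverse …AGACTCGA.
Reverse complement of the reverse primer's last 8 bases: TCGAGTCT; its first k bases are the reverse complement of the reverse primer's last k bases, so a perfect k-base overlap needs the forward primer's last k bases to equal them.
Comparing (forward last k vs required): k=1: G vs T ✗; k=2: CG vs TC ✗; k=3: TCG vs TCG ✓; k=4: GTCG vs TCGA ✗; k=5: GGTCG vs TCGAG ✗; k=6: AGGTCG vs TCGAGT ✗; k=7: TAGGTCG vs TCGAGTC ✗; k=8: CTAGGTCG vs TCGAGTCT ✗.
Only k = 3 is perfect, so the longest perfect 3' overlap is 3.

Longest perfect overlap: 3 complementary base pairs; below the dimer-risk threshold (threshold 4).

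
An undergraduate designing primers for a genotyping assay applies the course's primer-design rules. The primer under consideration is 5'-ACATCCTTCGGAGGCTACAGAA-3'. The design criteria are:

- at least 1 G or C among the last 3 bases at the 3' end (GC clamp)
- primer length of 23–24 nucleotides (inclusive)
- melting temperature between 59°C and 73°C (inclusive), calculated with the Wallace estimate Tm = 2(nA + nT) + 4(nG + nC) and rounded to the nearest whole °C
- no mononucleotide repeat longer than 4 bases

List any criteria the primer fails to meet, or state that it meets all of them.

Fails: length.

Base counts: A=7, T=4, G=5, C=6 (length 22).
GC clamp: 3' end GAA has 1 G/C ✓
length: length 22, outside 23–24 ✗
Tm: Tm = 2·11 + 4·11 = 66°C ✓
homopolymer run: longest run = 2 ✓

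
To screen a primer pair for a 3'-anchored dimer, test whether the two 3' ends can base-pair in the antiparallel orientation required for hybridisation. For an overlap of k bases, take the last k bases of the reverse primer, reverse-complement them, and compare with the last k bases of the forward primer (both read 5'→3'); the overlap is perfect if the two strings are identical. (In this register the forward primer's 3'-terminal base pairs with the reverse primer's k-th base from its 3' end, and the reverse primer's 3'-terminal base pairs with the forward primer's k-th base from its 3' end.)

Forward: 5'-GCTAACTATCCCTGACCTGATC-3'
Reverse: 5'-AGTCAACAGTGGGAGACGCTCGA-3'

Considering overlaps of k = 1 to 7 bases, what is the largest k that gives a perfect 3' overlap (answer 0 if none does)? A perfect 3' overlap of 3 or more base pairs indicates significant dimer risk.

Last 7 bases (5'→3') — forward …CCTGATC, reverse …CGCTCGA.
Reverse complement of the reverse primer's last 7 bases: TCGAGCG; its first k bases are the reverse complement of the reverse primer's last k bases, so a perfect k-base overlap needs the forward primer's last k bases to equal them.
Comparing (forward last k vs required): k=1: C vs T ✗; k=2: TC vs TC ✓; k=3: ATC vs TCG ✗; k=4: GATC vs TCGA ✗; k=5: TGATC vs TCGAG ✗; k=6: CTGATC vs TCGAGC ✗; k=7: CCTGATC vs TCGAGCG ✗.
Only k = 2 is perfect, so the longest perfect 3' overlap is 2.

Longest perfect overlap: 2 complementary base pairs; below the dimer-risk threshold (threshold 3).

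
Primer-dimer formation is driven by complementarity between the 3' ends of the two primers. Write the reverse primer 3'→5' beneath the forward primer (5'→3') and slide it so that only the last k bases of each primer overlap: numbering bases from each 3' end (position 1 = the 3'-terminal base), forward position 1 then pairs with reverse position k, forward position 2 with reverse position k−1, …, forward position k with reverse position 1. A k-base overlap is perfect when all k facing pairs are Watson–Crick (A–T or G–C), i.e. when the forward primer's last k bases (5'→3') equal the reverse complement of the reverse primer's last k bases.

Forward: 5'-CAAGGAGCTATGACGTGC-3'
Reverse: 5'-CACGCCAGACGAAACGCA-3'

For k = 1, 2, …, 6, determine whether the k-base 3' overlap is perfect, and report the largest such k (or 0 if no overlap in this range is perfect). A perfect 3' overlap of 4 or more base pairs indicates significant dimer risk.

Last 6 bases (5'→3') — forward …ACGTGC, reverse …AACGCA.
Reverse complement of the reverse primer's last 6 bases: TGCGTT; its first k bases are the reverse complement of the reverse primer's last k bases, so a perfect k-base overlap needs the forward primer's last k bases to equal them.
Comparing (forward last k vs required): k=1: C vs T ✗; k=2: GC vs TG ✗; k=3: TGC vs TGC ✓; k=4: GTGC vs TGCG ✗; k=5: CGTGC vs TGCGT ✗; k=6: ACGTGC vs TGCGTT ✗.
Only k = 3 is perfect, so the longest perfect 3' overlap is 3.

Longest perfect overlap: 3 complementary base pairs; below the dimer-risk threshold (threshold 4).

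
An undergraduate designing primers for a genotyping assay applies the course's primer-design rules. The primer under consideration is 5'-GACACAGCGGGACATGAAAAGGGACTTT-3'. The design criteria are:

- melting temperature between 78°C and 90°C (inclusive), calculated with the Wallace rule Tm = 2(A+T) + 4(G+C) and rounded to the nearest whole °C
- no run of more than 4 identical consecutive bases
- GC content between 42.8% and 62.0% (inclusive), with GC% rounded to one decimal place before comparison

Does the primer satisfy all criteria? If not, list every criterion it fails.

Meets all criteria.

Base counts: A=10, T=4, G=9, C=5 (length 28).
Tm: Tm = 2·14 + 4·14 = 84°C ✓
homopolymer run: longest run = 4 ✓
GC content: GC 14/28 = 50.0% ✓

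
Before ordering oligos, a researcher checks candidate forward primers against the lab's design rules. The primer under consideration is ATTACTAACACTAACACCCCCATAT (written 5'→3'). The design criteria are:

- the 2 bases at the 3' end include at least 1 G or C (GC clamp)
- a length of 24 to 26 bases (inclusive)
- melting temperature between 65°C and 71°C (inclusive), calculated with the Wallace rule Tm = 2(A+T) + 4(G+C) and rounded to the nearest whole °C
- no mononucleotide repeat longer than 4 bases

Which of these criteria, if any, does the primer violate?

Base counts: A=10, T=6, G=0, C=9 (length 25).
GC clamp: 3' end AT has 0 G/C, need ≥1 ✗
length: length 25 ✓
Tm: Tm = 2·16 + 4·9 = 68°C ✓
homopolymer run: longest run = 5, exceeds 4 ✗

Fails: GC clamp, homopolymer run.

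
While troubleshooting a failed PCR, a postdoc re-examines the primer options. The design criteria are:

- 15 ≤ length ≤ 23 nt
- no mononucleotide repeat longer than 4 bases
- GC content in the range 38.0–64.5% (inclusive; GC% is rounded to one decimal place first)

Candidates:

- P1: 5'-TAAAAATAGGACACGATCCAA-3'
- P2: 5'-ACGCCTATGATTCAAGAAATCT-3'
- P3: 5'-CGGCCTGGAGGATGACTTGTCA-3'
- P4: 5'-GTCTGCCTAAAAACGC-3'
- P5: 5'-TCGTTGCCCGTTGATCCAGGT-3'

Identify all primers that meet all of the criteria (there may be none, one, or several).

P1 (21 nt, A=11 T=3 G=3 C=4): length 21 ✓; longest run = 5, exceeds 4 ✗; GC 7/21 = 33.3%, outside 38.0–64.5% ✗ — fails.
P2 (22 nt, A=8 T=6 G=3 C=5): length 22 ✓; longest run = 3 ✓; GC 8/22 = 36.4%, outside 38.0–64.5% ✗ — fails.
P3 (22 nt, A=4 T=5 G=8 C=5): length 22 ✓; longest run = 2 ✓; GC 13/22 = 59.1% ✓ — passes.
P4 (16 nt, A=5 T=3 G=3 C=5): length 16 ✓; longest run = 5, exceeds 4 ✗; GC 8/16 = 50.0% ✓ — fails.
P5 (21 nt, A=2 T=7 G=6 C=6): length 21 ✓; longest run = 3 ✓; GC 12/21 = 57.1% ✓ — passes.

P3 and P5.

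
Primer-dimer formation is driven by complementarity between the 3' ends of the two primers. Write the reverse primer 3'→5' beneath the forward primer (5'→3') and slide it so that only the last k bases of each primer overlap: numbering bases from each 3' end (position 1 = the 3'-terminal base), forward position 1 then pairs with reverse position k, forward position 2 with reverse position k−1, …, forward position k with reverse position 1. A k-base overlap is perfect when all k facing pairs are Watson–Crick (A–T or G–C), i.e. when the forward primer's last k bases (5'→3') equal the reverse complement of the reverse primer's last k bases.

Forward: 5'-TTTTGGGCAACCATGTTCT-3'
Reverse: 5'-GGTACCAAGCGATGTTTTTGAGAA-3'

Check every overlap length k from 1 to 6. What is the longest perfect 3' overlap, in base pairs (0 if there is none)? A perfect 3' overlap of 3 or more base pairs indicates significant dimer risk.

Last 6 bases (5'→3') — forward …TGTTCT, reverse …TGAGAA.
Reverse complement of the reverse primer's last 6 bases: TTCTCA; its first k bases are the reverse complement of the reverse primer's last k bases, so a perfect k-base overlap needs the forward primer's last k bases to equal them.
Comparing (forward last k vs required): k=1: T vs T ✓; k=2: CT vs TT ✗; k=3: TCT vs TTC ✗; k=4: TTCT vs TTCT ✓; k=5: GTTCT vs TTCTC ✗; k=6: TGTTCT vs TTCTCA ✗.
Perfect overlaps at k = 1, 4; the largest is 4.

Longest perfect overlap: 4 complementary base pairs; significant dimer risk (threshold 3).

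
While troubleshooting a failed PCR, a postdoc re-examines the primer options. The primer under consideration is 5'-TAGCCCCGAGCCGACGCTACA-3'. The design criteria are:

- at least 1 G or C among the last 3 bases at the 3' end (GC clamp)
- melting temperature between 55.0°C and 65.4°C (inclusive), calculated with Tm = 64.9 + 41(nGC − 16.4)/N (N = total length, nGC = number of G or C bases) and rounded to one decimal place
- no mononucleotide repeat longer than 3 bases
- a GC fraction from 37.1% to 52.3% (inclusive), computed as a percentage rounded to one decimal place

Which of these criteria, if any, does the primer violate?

Base counts: A=5, T=2, G=5, C=9 (length 21).
GC clamp: 3' end ACA has 1 G/C ✓
Tm: Tm = 64.9 + 41·(14 − 16.4)/21 = 60.2°C ✓
homopolymer run: longest run = 4, exceeds 3 ✗
GC content: GC 14/21 = 66.7%, outside 37.1–52.3% ✗

Fails: homopolymer run, GC content.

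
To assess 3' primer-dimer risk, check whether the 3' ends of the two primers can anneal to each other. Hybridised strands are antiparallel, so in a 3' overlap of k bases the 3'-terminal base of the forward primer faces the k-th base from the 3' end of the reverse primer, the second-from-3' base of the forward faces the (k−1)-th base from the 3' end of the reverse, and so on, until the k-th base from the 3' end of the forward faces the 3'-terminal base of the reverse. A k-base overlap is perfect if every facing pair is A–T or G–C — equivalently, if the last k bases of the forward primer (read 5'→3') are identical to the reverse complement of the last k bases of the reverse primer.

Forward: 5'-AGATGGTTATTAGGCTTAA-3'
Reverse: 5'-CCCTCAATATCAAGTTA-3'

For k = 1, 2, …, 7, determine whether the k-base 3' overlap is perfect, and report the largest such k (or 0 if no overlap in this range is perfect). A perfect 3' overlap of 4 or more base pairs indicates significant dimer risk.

Longest perfect overlap: 3 complementary base pairs; below the dimer-risk threshold (threshold 4).

Last 7 bases (5'→3') — forward …GGCTTAA, reverse …CAAGTTA.
Reverse complement of the reverse primer's last 7 bases: TAACTTG; its first k bases are the reverse complement of the reverse primer's last k bases, so a perfect k-base overlap needs the forward primer's last k bases to equal them.
Comparing (forward last k vs required): k=1: A vs T ✗; k=2: AA vs TA ✗; k=3: TAA vs TAA ✓; k=4: TTAA vs TAAC ✗; k=5: CTTAA vs TAACT ✗; k=6: GCTTAA vs TAACTT ✗; k=7: GGCTTAA vs TAACTTG ✗.
Only k = 3 is perfect, so the longest perfect 3' overlap is 3.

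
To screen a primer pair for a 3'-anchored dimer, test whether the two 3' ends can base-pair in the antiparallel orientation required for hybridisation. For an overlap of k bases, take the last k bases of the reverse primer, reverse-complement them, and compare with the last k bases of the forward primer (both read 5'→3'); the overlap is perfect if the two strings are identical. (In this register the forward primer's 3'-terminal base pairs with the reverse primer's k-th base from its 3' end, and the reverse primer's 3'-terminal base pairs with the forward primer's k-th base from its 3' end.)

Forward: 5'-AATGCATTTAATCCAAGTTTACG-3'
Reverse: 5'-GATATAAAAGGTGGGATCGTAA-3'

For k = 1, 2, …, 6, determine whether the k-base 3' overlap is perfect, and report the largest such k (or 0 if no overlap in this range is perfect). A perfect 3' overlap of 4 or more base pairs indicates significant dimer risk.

Last 6 bases (5'→3') — forward …TTTACG, reverse …TCGTAA.
Reverse complement of the reverse primer's last 6 bases: TTACGA; its first k bases are the reverse complement of the reverse primer's last k bases, so a perfect k-base overlap needs the forward primer's last k bases to equal them.
Comparing (forward last k vs required): k=1: G vs T ✗; k=2: CG vs TT ✗; k=3: ACG vs TTA ✗; k=4: TACG vs TTAC ✗; k=5: TTACG vs TTACG ✓; k=6: TTTACG vs TTACGA ✗.
Only k = 5 is perfect, so the longest perfect 3' overlap is 5.

Longest perfect overlap: 5 complementary base pairs; significant dimer risk (threshold 4).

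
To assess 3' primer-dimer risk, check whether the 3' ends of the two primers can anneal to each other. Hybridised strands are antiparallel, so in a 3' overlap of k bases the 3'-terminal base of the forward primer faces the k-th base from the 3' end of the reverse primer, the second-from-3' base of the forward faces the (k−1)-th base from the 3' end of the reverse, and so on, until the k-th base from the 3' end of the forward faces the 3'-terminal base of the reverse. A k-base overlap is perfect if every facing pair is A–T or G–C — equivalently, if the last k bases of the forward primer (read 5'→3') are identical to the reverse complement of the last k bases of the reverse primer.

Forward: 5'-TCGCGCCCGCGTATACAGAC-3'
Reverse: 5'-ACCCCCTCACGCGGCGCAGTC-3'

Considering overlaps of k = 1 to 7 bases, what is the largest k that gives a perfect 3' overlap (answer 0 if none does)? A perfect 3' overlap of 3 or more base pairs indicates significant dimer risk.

Longest perfect overlap: 3 complementary base pairs; significant dimer risk (threshold 3).

Last 7 bases (5'→3') — forward …TACAGAC, reverse …CGCAGTC.
Reverse complement of the reverse primer's last 7 bases: GACTGCG; its first k bases are the reverse complement of the reverse primer's last k bases, so a perfect k-base overlap needs the forward primer's last k bases to equal them.
Comparing (forward last k vs required): k=1: C vs G ✗; k=2: AC vs GA ✗; k=3: GAC vs GAC ✓; k=4: AGAC vs GACT ✗; k=5: CAGAC vs GACTG ✗; k=6: ACAGAC vs GACTGC ✗; k=7: TACAGAC vs GACTGCG ✗.
Only k = 3 is perfect, so the longest perfect 3' overlap is 3.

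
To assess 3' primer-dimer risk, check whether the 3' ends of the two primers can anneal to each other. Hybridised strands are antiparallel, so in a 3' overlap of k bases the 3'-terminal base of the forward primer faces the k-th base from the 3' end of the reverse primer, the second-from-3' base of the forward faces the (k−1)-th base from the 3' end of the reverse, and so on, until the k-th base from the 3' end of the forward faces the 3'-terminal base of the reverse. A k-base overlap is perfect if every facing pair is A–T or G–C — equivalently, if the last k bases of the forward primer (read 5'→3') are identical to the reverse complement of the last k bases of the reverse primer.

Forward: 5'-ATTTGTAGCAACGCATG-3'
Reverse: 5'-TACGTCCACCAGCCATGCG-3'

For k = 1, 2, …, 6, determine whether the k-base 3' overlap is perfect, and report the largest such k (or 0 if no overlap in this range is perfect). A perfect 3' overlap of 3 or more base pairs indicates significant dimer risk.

Longest perfect overlap: 6 complementary base pairs; significant dimer risk (threshold 3).

Last 6 bases (5'→3') — forward …CGCATG, reverse …CATGCG.
Reverse complement of the reverse primer's last 6 bases: CGCATG; its first k bases are the reverse complement of the reverse primer's last k bases, so a perfect k-base overlap needs the forward primer's last k bases to equal them.
Comparing (forward last k vs required): k=1: G vs C ✗; k=2: TG vs CG ✗; k=3: ATG vs CGC ✗; k=4: CATG vs CGCA ✗; k=5: GCATG vs CGCAT ✗; k=6: CGCATG vs CGCATG ✓.
Only k = 6 is perfect, so the longest perfect 3' overlap is 6.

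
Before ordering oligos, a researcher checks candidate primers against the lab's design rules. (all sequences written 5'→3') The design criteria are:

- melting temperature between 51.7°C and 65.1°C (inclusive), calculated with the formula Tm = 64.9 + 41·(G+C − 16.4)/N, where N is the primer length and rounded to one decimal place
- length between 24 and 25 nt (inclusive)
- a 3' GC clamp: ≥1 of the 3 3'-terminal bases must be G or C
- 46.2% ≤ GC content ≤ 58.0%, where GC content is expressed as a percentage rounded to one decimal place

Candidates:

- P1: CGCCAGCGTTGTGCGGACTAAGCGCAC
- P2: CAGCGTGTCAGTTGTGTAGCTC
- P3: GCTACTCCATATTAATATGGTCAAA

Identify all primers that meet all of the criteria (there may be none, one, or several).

None of the candidates satisfy all criteria.

P1 (27 nt, A=5 T=4 G=9 C=9): Tm = 64.9 + 41·(18 − 16.4)/27 = 67.3°C, outside 51.7–65.1°C ✗; length 27, outside 24–25 ✗; 3' end CAC has 2 G/C ✓; GC 18/27 = 66.7%, outside 46.2–58.0% ✗ — fails.
P2 (22 nt, A=3 T=7 G=7 C=5): Tm = 64.9 + 41·(12 − 16.4)/22 = 56.7°C ✓; length 22, outside 24–25 ✗; 3' end CTC has 2 G/C ✓; GC 12/22 = 54.5% ✓ — fails.
P3 (25 nt, A=9 T=8 G=3 C=5): Tm = 64.9 + 41·(8 − 16.4)/25 = 51.1°C, outside 51.7–65.1°C ✗; length 25 ✓; 3' end AAA has 0 G/C, need ≥1 ✗; GC 8/25 = 32.0%, outside 46.2–58.0% ✗ — fails.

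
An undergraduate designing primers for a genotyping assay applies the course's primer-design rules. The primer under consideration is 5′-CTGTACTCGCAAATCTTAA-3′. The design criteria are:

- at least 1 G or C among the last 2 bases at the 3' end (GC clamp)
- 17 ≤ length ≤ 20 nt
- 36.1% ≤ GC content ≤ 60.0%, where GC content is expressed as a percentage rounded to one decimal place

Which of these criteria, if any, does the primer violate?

Fails: GC clamp.

Base counts: A=6, T=6, G=2, C=5 (length 19).
GC clamp: 3' end AA has 0 G/C, need ≥1 ✗
length: length 19 ✓
GC content: GC 7/19 = 36.8% ✓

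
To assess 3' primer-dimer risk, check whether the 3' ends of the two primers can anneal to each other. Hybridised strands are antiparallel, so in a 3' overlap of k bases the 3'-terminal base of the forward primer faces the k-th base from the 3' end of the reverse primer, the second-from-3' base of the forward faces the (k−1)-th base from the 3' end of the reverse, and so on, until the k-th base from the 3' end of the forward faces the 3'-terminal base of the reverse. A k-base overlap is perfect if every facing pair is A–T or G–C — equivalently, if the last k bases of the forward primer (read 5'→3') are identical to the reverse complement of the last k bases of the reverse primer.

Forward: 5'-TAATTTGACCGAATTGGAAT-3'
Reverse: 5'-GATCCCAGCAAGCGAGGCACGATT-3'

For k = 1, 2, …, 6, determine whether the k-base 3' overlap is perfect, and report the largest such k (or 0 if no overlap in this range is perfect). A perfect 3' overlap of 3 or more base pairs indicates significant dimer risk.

Last 6 bases (5'→3') — forward …TGGAAT, reverse …ACGATT.
Reverse complement of the reverse primer's last 6 bases: AATCGT; its first k bases are the reverse complement of the reverse primer's last k bases, so a perfect k-base overlap needs the forward primer's last k bases to equal them.
Comparing (forward last k vs required): k=1: T vs A ✗; k=2: AT vs AA ✗; k=3: AAT vs AAT ✓; k=4: GAAT vs AATC ✗; k=5: GGAAT vs AATCG ✗; k=6: TGGAAT vs AATCGT ✗.
Only k = 3 is perfect, so the longest perfect 3' overlap is 3.

Longest perfect overlap: 3 complementary base pairs; significant dimer risk (threshold 3).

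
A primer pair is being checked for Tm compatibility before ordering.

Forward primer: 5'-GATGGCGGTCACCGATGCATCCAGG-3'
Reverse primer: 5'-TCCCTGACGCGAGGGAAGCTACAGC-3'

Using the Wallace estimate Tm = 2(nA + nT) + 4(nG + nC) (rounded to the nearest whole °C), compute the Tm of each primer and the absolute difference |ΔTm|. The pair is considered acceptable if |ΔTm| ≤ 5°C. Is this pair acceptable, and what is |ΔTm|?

|ΔTm| = 0°C; the pair is acceptable.

Forward: A=5 T=4 G=9 C=7 → Tm = 2·9 + 4·16 = 82°C.
Reverse: A=6 T=3 G=8 C=8 → Tm = 2·9 + 4·16 = 82°C.
|ΔTm| = |82 − 82| = 0°C, ≤ 5°C.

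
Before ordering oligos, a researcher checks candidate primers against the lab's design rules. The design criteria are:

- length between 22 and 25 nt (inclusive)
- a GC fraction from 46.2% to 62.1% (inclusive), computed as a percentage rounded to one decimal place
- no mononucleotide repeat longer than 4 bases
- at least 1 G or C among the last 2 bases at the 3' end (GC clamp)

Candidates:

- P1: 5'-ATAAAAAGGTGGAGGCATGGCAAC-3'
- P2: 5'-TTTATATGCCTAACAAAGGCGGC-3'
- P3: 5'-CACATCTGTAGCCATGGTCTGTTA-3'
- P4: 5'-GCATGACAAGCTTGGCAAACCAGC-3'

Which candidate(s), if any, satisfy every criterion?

P4 only.

P1 (24 nt, A=10 T=3 G=8 C=3): length 24 ✓; GC 11/24 = 45.8%, outside 46.2–62.1% ✗; longest run = 5, exceeds 4 ✗; 3' end AC has 1 G/C ✓ — fails.
P2 (23 nt, A=7 T=6 G=5 C=5): length 23 ✓; GC 10/23 = 43.5%, outside 46.2–62.1% ✗; longest run = 3 ✓; 3' end GC has 2 G/C ✓ — fails.
P3 (24 nt, A=5 T=8 G=5 C=6): length 24 ✓; GC 11/24 = 45.8%, outside 46.2–62.1% ✗; longest run = 2 ✓; 3' end TA has 0 G/C, need ≥1 ✗ — fails.
P4 (24 nt, A=8 T=3 G=6 C=7): length 24 ✓; GC 13/24 = 54.2% ✓; longest run = 3 ✓; 3' end GC has 2 G/C ✓ — passes.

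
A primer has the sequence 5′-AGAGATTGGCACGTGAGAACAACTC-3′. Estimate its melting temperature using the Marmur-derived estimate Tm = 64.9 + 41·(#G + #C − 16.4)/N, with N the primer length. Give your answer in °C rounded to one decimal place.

57.7°C

Base counts: A=9, T=4, G=7, C=5; G+C = 12, N = 25.
Tm = 64.9 + 41·(12 − 16.4)/25 = 64.9 + -180.40/25 = 57.7°C.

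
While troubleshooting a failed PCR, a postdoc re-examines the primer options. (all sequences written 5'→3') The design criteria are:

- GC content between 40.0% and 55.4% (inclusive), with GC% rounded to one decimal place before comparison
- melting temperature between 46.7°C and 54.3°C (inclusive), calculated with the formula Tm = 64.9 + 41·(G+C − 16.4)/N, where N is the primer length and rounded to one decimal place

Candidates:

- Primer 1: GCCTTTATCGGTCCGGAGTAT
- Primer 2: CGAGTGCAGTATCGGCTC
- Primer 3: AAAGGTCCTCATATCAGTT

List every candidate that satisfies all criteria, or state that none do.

Primer 1 (21 nt, A=3 T=7 G=6 C=5): GC 11/21 = 52.4% ✓; Tm = 64.9 + 41·(11 − 16.4)/21 = 54.4°C, outside 46.7–54.3°C ✗ — fails.
Primer 2 (18 nt, A=3 T=4 G=6 C=5): GC 11/18 = 61.1%, outside 40.0–55.4% ✗; Tm = 64.9 + 41·(11 − 16.4)/18 = 52.6°C ✓ — fails.
Primer 3 (19 nt, A=6 T=6 G=3 C=4): GC 7/19 = 36.8%, outside 40.0–55.4% ✗; Tm = 64.9 + 41·(7 − 16.4)/19 = 44.6°C, outside 46.7–54.3°C ✗ — fails.

None of the candidates satisfy all criteria.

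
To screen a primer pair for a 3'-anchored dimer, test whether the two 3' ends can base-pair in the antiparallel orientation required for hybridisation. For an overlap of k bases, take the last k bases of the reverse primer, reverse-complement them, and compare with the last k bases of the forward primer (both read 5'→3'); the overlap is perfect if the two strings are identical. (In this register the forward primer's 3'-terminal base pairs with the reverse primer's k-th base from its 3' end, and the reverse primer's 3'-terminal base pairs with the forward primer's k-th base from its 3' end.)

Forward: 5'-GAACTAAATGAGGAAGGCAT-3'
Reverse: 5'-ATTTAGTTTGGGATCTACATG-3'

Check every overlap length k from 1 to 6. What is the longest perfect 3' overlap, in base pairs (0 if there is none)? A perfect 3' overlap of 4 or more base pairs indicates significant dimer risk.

Longest perfect overlap: 3 complementary base pairs; below the dimer-risk threshold (threshold 4).

Last 6 bases (5'→3') — forward …AGGCAT, reverse …TACATG.
Reverse complement of the reverse primer's last 6 bases: CATGTA; its first k bases are the reverse complement of the reverse primer's last k bases, so a perfect k-base overlap needs the forward primer's last k bases to equal them.
Comparing (forward last k vs required): k=1: T vs C ✗; k=2: AT vs CA ✗; k=3: CAT vs CAT ✓; k=4: GCAT vs CATG ✗; k=5: GGCAT vs CATGT ✗; k=6: AGGCAT vs CATGTA ✗.
Only k = 3 is perfect, so the longest perfect 3' overlap is 3.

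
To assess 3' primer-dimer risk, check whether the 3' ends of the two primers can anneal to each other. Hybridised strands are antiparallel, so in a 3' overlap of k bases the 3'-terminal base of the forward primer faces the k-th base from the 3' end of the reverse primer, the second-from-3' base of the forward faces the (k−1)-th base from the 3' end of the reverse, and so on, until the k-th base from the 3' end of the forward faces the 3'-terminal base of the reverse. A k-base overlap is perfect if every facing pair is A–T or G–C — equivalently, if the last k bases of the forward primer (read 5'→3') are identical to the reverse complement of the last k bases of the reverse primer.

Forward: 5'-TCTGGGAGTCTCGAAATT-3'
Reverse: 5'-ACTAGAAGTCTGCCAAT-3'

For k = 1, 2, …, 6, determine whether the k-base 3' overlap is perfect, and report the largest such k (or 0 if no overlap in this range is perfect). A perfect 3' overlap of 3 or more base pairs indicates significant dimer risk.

Last 6 bases (5'→3') — forward …GAAATT, reverse …GCCAAT.
Reverse complement of the reverse primer's last 6 bases: ATTGGC; its first k bases are the reverse complement of the reverse primer's last k bases, so a perfect k-base overlap needs the forward primer's last k bases to equal them.
Comparing (forward last k vs required): k=1: T vs A ✗; k=2: TT vs AT ✗; k=3: ATT vs ATT ✓; k=4: AATT vs ATTG ✗; k=5: AAATT vs ATTGG ✗; k=6: GAAATT vs ATTGGC ✗.
Only k = 3 is perfect, so the longest perfect 3' overlap is 3.

Longest perfect overlap: 3 complementary base pairs; significant dimer risk (threshold 3).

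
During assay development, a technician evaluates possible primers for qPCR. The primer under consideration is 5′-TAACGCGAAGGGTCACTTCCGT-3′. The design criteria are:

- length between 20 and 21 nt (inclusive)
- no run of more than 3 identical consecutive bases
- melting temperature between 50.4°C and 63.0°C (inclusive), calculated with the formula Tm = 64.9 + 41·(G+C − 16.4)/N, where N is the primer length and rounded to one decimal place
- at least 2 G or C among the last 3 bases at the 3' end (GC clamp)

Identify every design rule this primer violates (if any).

Fails: length.

Base counts: A=5, T=5, G=6, C=6 (length 22).
length: length 22, outside 20–21 ✗
homopolymer run: longest run = 3 ✓
Tm: Tm = 64.9 + 41·(12 − 16.4)/22 = 56.7°C ✓
GC clamp: 3' end CGT has 2 G/C ✓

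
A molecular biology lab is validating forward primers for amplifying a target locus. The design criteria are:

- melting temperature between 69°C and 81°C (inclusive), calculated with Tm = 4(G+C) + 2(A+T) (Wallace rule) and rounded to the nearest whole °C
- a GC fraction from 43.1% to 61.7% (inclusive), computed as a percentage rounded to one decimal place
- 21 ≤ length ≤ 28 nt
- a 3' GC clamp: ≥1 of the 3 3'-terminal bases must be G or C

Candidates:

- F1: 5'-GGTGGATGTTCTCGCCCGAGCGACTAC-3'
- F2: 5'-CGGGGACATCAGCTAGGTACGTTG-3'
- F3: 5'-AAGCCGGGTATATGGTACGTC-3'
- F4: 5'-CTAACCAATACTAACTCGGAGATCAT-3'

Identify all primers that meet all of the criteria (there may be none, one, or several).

F2 only.

F1 (27 nt, A=4 T=6 G=9 C=8): Tm = 2·10 + 4·17 = 88°C, outside 69–81°C ✗; GC 17/27 = 63.0%, outside 43.1–61.7% ✗; length 27 ✓; 3' end TAC has 1 G/C ✓ — fails.
F2 (24 nt, A=5 T=5 G=9 C=5): Tm = 2·10 + 4·14 = 76°C ✓; GC 14/24 = 58.3% ✓; length 24 ✓; 3' end TTG has 1 G/C ✓ — passes.
F3 (21 nt, A=5 T=5 G=7 C=4): Tm = 2·10 + 4·11 = 64°C, outside 69–81°C ✗; GC 11/21 = 52.4% ✓; length 21 ✓; 3' end GTC has 2 G/C ✓ — fails.
F4 (26 nt, A=10 T=6 G=3 C=7): Tm = 2·16 + 4·10 = 72°C ✓; GC 10/26 = 38.5%, outside 43.1–61.7% ✗; length 26 ✓; 3' end CAT has 1 G/C ✓ — fails.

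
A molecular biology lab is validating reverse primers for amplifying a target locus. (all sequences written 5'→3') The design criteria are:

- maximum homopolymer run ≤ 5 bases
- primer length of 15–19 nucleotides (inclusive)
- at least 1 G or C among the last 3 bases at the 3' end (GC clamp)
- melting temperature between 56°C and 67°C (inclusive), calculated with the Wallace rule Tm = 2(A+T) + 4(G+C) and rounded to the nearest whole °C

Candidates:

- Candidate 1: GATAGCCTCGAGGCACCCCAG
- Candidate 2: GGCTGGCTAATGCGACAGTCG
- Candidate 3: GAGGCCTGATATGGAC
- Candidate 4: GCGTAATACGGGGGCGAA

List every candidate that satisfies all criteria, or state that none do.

Candidate 1 (21 nt, A=5 T=2 G=6 C=8): longest run = 4 ✓; length 21, outside 15–19 ✗; 3' end CAG has 2 G/C ✓; Tm = 2·7 + 4·14 = 70°C, outside 56–67°C ✗ — fails.
Candidate 2 (21 nt, A=4 T=4 G=8 C=5): longest run = 2 ✓; length 21, outside 15–19 ✗; 3' end TCG has 2 G/C ✓; Tm = 2·8 + 4·13 = 68°C, outside 56–67°C ✗ — fails.
Candidate 3 (16 nt, A=4 T=3 G=6 C=3): longest run = 2 ✓; length 16 ✓; 3' end GAC has 2 G/C ✓; Tm = 2·7 + 4·9 = 50°C, outside 56–67°C ✗ — fails.
Candidate 4 (18 nt, A=5 T=2 G=8 C=3): longest run = 5 ✓; length 18 ✓; 3' end GAA has 1 G/C ✓; Tm = 2·7 + 4·11 = 58°C ✓ — passes.

Candidate 4 only.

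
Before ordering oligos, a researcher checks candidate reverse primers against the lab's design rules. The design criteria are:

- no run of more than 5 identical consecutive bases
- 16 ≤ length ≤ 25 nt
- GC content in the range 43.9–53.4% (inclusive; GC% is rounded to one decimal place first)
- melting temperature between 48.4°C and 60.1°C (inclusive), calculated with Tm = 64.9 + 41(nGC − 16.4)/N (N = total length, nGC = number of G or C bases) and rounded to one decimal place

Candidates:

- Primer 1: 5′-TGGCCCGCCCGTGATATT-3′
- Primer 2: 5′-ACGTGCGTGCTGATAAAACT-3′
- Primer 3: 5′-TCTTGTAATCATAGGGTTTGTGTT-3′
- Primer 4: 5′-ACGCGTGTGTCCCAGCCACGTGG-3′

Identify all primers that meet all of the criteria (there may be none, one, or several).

Primer 1 (18 nt, A=2 T=5 G=5 C=6): longest run = 3 ✓; length 18 ✓; GC 11/18 = 61.1%, outside 43.9–53.4% ✗; Tm = 64.9 + 41·(11 − 16.4)/18 = 52.6°C ✓ — fails.
Primer 2 (20 nt, A=6 T=5 G=5 C=4): longest run = 4 ✓; length 20 ✓; GC 9/20 = 45.0% ✓; Tm = 64.9 + 41·(9 − 16.4)/20 = 49.7°C ✓ — passes.
Primer 3 (24 nt, A=4 T=12 G=6 C=2): longest run = 3 ✓; length 24 ✓; GC 8/24 = 33.3%, outside 43.9–53.4% ✗; Tm = 64.9 + 41·(8 − 16.4)/24 = 50.6°C ✓ — fails.
Primer 4 (23 nt, A=3 T=4 G=8 C=8): longest run = 3 ✓; length 23 ✓; GC 16/23 = 69.6%, outside 43.9–53.4% ✗; Tm = 64.9 + 41·(16 − 16.4)/23 = 64.2°C, outside 48.4–60.1°C ✗ — fails.

Primer 2 only.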